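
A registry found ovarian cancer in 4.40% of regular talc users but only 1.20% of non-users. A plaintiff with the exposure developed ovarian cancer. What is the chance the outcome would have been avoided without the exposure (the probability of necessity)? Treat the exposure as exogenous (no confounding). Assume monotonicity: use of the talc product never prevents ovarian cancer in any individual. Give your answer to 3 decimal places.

p₁ = 0.044, p₀ = 0.012.
Under exogeneity and monotonicity, PN = (p₁ − p₀) / p₁.
PN = (0.044 − 0.012) / 0.044 = 0.032 / 0.044 ≈ 0.7273

PN ≈ 0.727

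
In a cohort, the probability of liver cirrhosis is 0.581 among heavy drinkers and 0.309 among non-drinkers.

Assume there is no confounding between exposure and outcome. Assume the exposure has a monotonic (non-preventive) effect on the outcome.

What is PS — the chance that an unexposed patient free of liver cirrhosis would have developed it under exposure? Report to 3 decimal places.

Let p₁ = 0.581, p₀ = 0.309.
Under exogeneity and monotonicity, PS = (p₁ − p₀) / (1 − p₀).
PS = (0.581 − 0.309) / (1 − 0.309) = 0.272 / 0.691 ≈ 0.3936

PS ≈ 0.394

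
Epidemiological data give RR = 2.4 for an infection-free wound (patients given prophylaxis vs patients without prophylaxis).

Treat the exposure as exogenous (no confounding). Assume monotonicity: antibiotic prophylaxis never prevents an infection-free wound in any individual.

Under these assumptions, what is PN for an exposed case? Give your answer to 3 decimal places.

PN ≈ 0.583

Under exogeneity and monotonicity, PN = (RR − 1) / RR = 1 − 1/RR.
PN = (2.4 − 1) / 2.4 = 1.4 / 2.4 ≈ 0.5833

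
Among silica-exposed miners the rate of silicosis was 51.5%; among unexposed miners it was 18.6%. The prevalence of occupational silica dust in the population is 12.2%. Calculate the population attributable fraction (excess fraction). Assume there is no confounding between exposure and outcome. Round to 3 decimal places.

PAF ≈ 0.177

p₁ = 0.515, p₀ = 0.186.
Overall risk P(Y=1) = π·p₁ + (1−π)·p₀ = 0.122×0.515 + 0.878×0.186 = 0.22614.
Under exogeneity, PAF = [P(Y=1) − p₀] / P(Y=1).
PAF = (0.22614 − 0.186) / 0.22614 ≈ 0.1775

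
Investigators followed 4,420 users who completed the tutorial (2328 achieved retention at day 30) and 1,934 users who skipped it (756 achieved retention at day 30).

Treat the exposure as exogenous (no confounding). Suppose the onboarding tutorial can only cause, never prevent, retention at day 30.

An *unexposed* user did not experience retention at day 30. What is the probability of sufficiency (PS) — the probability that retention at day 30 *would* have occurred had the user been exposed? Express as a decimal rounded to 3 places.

p₁ = P(outcome | exposed) = 2328/4420 = 0.5267
p₀ = P(outcome | unexposed) = 756/1934 = 0.3909
Under exogeneity and monotonicity, PS = (p₁ − p₀) / (1 − p₀).
PS = (0.5267 − 0.3909) / (1 − 0.3909) = 0.1358 / 0.6091 ≈ 0.2229

PS ≈ 0.223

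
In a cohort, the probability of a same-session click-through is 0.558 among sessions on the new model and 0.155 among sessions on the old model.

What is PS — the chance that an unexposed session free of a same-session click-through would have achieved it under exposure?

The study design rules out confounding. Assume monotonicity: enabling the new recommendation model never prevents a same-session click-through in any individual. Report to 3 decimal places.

Let p₁ = 0.558, p₀ = 0.155.
Under exogeneity and monotonicity, PS = (p₁ − p₀) / (1 − p₀).
PS = (0.558 − 0.155) / (1 − 0.155) = 0.403 / 0.845 ≈ 0.4769

PS ≈ 0.477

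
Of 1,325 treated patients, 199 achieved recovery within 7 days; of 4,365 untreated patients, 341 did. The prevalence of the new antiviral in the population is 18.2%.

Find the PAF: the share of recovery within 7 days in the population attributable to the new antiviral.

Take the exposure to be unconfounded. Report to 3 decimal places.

p₁ = P(outcome | exposed) = 199/1325 = 0.15019
p₀ = P(outcome | unexposed) = 341/4365 = 0.078121
Overall risk P(Y=1) = π·p₁ + (1−π)·p₀ = 0.182×0.15019 + 0.818×0.078121 = 0.091238.
Under exogeneity, PAF = [P(Y=1) − p₀] / P(Y=1).
PAF = (0.091238 − 0.078121) / 0.091238 ≈ 0.1438

PAF ≈ 0.144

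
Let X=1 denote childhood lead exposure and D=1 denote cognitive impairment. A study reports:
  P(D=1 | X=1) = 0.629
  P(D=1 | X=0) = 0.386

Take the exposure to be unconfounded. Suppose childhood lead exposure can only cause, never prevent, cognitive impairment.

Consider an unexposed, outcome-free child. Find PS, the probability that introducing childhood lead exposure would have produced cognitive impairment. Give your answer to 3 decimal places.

Let p₁ = 0.629, p₀ = 0.386.
Under exogeneity and monotonicity, PS = (p₁ − p₀) / (1 − p₀).
PS = (0.629 − 0.386) / (1 − 0.386) = 0.243 / 0.614 ≈ 0.3958

PS ≈ 0.396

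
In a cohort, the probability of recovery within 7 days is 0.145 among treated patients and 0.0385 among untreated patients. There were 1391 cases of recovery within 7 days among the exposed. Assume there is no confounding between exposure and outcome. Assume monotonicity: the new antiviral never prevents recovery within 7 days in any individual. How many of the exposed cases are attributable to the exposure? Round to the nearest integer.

Let p₁ = 0.145, p₀ = 0.0385.
PN = (p₁ − p₀)/p₁ = (0.145 − 0.0385) / 0.145 ≈ 0.73448.
Attributable cases ≈ PN × (exposed cases) = 0.73448 × 1391 ≈ 1021.67.

about 1022 cases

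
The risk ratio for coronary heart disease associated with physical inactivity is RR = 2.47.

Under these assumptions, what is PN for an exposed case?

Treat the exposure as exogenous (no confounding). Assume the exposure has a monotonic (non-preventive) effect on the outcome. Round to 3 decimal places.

Under exogeneity and monotonicity, PN = (RR − 1) / RR = 1 − 1/RR.
PN = (2.47 − 1) / 2.47 = 1.47 / 2.47 ≈ 0.5951

PN ≈ 0.595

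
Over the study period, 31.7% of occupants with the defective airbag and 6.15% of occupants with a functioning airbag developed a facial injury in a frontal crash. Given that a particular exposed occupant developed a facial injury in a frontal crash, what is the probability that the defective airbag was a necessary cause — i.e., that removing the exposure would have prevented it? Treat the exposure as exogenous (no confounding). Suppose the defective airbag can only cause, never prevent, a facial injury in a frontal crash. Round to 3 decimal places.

PN ≈ 0.806

p₁ = 0.317, p₀ = 0.0615.
Under exogeneity and monotonicity, PN = (p₁ − p₀) / p₁.
PN = (0.317 − 0.0615) / 0.317 = 0.2555 / 0.317 ≈ 0.8060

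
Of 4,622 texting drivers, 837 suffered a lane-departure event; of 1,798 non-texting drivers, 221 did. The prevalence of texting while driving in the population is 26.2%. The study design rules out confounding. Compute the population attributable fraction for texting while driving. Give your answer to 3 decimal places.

p₁ = P(outcome | exposed) = 837/4622 = 0.18109
p₀ = P(outcome | unexposed) = 221/1798 = 0.12291
Overall risk P(Y=1) = π·p₁ + (1−π)·p₀ = 0.262×0.18109 + 0.738×0.12291 = 0.13816.
Under exogeneity, PAF = [P(Y=1) − p₀] / P(Y=1).
PAF = (0.13816 − 0.12291) / 0.13816 ≈ 0.1103

PAF ≈ 0.110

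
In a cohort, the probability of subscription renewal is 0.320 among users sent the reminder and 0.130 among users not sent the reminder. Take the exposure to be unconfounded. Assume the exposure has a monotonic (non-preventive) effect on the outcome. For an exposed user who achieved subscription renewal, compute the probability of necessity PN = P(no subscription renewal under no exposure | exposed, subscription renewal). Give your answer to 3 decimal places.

PN ≈ 0.594

Let p₁ = 0.32, p₀ = 0.13.
Under exogeneity and monotonicity, PN = (p₁ − p₀) / p₁.
PN = (0.32 − 0.13) / 0.32 = 0.19 / 0.32 ≈ 0.5938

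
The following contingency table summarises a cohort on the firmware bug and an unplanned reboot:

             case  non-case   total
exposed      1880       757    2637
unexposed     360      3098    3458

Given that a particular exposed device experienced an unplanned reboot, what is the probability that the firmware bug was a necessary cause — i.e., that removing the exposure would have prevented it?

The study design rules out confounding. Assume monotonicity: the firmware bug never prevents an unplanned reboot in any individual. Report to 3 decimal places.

p₁ = P(outcome | exposed) = 1880/2637 = 0.71293
p₀ = P(outcome | unexposed) = 360/3458 = 0.10411
Under exogeneity and monotonicity, PN = (p₁ − p₀)/p₁.
PN = (0.71293 − 0.10411) / 0.71293 ≈ 0.8540

PN ≈ 0.854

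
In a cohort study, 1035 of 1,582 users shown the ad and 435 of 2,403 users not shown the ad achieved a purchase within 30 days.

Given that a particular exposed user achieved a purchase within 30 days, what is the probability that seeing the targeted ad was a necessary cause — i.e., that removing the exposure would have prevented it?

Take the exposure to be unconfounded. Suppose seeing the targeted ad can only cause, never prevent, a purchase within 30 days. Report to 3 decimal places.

p₁ = P(outcome | exposed) = 1035/1582 = 0.65424
p₀ = P(outcome | unexposed) = 435/2403 = 0.18102
Under exogeneity and monotonicity, PN = (p₁ − p₀) / p₁.
PN = (0.65424 − 0.18102) / 0.65424 = 0.47321 / 0.65424 ≈ 0.7233

PN ≈ 0.723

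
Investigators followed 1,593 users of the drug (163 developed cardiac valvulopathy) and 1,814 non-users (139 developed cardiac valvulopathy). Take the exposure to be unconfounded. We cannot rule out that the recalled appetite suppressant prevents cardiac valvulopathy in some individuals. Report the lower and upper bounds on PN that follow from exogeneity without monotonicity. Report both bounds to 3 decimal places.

0.251 ≤ PN ≤ 1.000

p₁ = P(outcome | exposed) = 163/1593 = 0.10232
p₀ = P(outcome | unexposed) = 139/1814 = 0.076626
Under exogeneity alone the bounds on PN are max{0,(p₁−p₀)/p₁} ≤ PN ≤ min{1,(1−p₀)/p₁}.
  lower = (p₁ − p₀)/p₁ = 0.025696 / 0.10232 ≈ 0.2511
  upper = min{1, (1 − p₀)/p₁} = 0.92337 / 0.10232 ≈ 9.0241 → capped at 1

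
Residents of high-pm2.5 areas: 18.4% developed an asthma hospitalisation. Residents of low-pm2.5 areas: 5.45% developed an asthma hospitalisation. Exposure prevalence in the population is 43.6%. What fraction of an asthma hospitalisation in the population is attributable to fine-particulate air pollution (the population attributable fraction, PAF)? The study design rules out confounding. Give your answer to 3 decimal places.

p₁ = 0.184, p₀ = 0.0545.
Overall risk P(Y=1) = π·p₁ + (1−π)·p₀ = 0.436×0.184 + 0.564×0.0545 = 0.11096.
Under exogeneity, PAF = [P(Y=1) − p₀] / P(Y=1).
PAF = (0.11096 − 0.0545) / 0.11096 ≈ 0.5088

PAF ≈ 0.509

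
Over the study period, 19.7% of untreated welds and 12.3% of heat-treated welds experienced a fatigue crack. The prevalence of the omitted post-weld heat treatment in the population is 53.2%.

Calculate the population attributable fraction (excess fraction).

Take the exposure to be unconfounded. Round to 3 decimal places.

PAF ≈ 0.242

p₁ = 0.197, p₀ = 0.123.
Overall risk P(Y=1) = π·p₁ + (1−π)·p₀ = 0.532×0.197 + 0.468×0.123 = 0.16237.
Under exogeneity, PAF = [P(Y=1) − p₀] / P(Y=1).
PAF = (0.16237 − 0.123) / 0.16237 ≈ 0.2425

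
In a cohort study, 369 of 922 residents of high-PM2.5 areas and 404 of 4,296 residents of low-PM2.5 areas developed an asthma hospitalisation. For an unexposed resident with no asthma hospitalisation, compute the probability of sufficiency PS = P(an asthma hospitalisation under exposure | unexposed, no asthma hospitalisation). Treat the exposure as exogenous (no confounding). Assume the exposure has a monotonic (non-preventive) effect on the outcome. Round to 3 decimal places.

PS ≈ 0.338

p₁ = P(outcome | exposed) = 369/922 = 0.40022
p₀ = P(outcome | unexposed) = 404/4296 = 0.094041
Under exogeneity and monotonicity, PS = (p₁ − p₀) / (1 − p₀).
PS = (0.40022 − 0.094041) / (1 − 0.094041) = 0.30618 / 0.90596 ≈ 0.3380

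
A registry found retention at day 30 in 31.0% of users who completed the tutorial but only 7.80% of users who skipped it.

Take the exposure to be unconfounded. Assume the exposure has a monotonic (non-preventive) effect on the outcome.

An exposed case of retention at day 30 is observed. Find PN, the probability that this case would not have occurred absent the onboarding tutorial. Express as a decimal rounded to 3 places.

p₁ = 0.31, p₀ = 0.078.
Under exogeneity and monotonicity, PN = (p₁ − p₀) / p₁.
PN = (0.31 − 0.078) / 0.31 = 0.232 / 0.31 ≈ 0.7484

PN ≈ 0.748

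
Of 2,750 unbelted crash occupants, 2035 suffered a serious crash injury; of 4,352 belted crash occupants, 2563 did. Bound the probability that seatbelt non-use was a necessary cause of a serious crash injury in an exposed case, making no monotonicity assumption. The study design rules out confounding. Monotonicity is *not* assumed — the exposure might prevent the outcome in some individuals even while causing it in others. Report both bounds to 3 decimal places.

0.204 ≤ PN ≤ 0.556

p₁ = P(outcome | exposed) = 2035/2750 = 0.74
p₀ = P(outcome | unexposed) = 2563/4352 = 0.58892
Under exogeneity alone the bounds on PN are max{0,(p₁−p₀)/p₁} ≤ PN ≤ min{1,(1−p₀)/p₁}.
  lower = (p₁ − p₀)/p₁ = 0.15108 / 0.74 ≈ 0.2042
  upper = min{1, (1 − p₀)/p₁} = 0.41108 / 0.74 ≈ 0.5555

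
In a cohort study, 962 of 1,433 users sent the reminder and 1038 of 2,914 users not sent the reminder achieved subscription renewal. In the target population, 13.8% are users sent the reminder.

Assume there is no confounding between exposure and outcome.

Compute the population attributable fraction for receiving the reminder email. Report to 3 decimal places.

p₁ = P(outcome | exposed) = 962/1433 = 0.67132
p₀ = P(outcome | unexposed) = 1038/2914 = 0.35621
Overall risk P(Y=1) = π·p₁ + (1−π)·p₀ = 0.138×0.67132 + 0.862×0.35621 = 0.3997.
Under exogeneity, PAF = [P(Y=1) − p₀] / P(Y=1).
PAF = (0.3997 − 0.35621) / 0.3997 ≈ 0.1088

PAF ≈ 0.109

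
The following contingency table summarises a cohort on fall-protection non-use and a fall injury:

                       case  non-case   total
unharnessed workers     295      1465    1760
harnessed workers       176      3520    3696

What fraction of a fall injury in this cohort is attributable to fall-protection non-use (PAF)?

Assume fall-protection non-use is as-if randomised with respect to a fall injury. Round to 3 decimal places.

PAF ≈ 0.448

p₁ = P(outcome | exposed) = 295/1760 = 0.16761
p₀ = P(outcome | unexposed) = 176/3696 = 0.047619
Exposure prevalence π = 1760/5456 = 0.32258; overall risk P(Y=1) = 0.086327.
Under exogeneity, PAF = [P(Y=1) − p₀]/P(Y=1).
PAF = (0.086327 − 0.047619) / 0.086327 ≈ 0.4484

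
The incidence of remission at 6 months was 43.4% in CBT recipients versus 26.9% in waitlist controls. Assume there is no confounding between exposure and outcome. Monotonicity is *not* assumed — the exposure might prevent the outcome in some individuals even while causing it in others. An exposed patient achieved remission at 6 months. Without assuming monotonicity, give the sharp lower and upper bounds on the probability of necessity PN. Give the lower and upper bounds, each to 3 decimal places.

0.380 ≤ PN ≤ 1.000

p₁ = 0.434, p₀ = 0.269.
Under exogeneity alone the bounds on PN are max{0,(p₁−p₀)/p₁} ≤ PN ≤ min{1,(1−p₀)/p₁}.
  lower = (p₁ − p₀)/p₁ = 0.165 / 0.434 ≈ 0.3802
  upper = min{1, (1 − p₀)/p₁} = 0.731 / 0.434 ≈ 1.6843 → capped at 1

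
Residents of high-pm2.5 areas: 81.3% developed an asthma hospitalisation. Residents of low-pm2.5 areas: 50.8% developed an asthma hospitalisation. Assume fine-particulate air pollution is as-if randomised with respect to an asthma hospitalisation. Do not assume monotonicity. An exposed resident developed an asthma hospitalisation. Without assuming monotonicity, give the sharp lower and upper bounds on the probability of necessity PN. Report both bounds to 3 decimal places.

p₁ = 0.813, p₀ = 0.508.
Under exogeneity alone the bounds on PN are max{0,(p₁−p₀)/p₁} ≤ PN ≤ min{1,(1−p₀)/p₁}.
  lower = (p₁ − p₀)/p₁ = 0.305 / 0.813 ≈ 0.3752
  upper = min{1, (1 − p₀)/p₁} = 0.492 / 0.813 ≈ 0.6052

0.375 ≤ PN ≤ 0.605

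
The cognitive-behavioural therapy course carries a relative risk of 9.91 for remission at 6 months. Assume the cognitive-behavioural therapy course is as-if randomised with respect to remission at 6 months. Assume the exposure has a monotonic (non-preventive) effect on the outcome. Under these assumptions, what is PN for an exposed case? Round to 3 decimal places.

PN ≈ 0.899

Under exogeneity and monotonicity, PN = (RR − 1) / RR = 1 − 1/RR.
PN = (9.91 − 1) / 9.91 = 8.91 / 9.91 ≈ 0.8991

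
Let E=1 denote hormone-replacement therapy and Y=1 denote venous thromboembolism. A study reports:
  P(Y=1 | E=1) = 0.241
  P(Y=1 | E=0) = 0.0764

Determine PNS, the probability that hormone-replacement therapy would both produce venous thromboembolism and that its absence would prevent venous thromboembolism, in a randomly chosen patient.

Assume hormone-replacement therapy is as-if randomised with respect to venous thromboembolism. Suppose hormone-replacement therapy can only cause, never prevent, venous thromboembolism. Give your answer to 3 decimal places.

Let p₁ = 0.241, p₀ = 0.0764.
Under exogeneity and monotonicity, PNS = p₁ − p₀.
PNS = 0.241 − 0.0764 = 0.1646

PNS ≈ 0.165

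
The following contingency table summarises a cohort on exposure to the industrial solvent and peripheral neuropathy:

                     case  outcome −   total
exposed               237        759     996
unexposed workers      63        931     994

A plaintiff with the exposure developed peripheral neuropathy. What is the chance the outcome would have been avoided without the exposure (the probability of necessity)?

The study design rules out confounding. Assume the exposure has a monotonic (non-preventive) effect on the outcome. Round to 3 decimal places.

p₁ = P(outcome | exposed) = 237/996 = 0.23795
p₀ = P(outcome | unexposed) = 63/994 = 0.06338
Under exogeneity and monotonicity, PN = (p₁ − p₀)/p₁.
PN = (0.23795 − 0.06338) / 0.23795 ≈ 0.7336

PN ≈ 0.734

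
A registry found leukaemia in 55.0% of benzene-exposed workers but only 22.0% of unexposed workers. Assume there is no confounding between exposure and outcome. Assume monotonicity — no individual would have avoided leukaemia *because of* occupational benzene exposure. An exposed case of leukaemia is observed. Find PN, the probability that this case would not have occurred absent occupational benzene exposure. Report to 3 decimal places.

PN ≈ 0.600

p₁ = 0.55, p₀ = 0.22.
Under exogeneity and monotonicity, PN = (p₁ − p₀) / p₁.
PN = (0.55 − 0.22) / 0.55 = 0.33 / 0.55 ≈ 0.6000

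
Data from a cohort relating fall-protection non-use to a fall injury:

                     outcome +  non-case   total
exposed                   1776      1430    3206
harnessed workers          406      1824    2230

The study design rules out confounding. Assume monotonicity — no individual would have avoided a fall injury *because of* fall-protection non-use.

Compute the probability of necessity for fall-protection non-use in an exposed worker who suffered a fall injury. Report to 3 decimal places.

p₁ = P(outcome | exposed) = 1776/3206 = 0.55396
p₀ = P(outcome | unexposed) = 406/2230 = 0.18206
Under exogeneity and monotonicity, PN = (p₁ − p₀) / p₁.
PN = (0.55396 − 0.18206) / 0.55396 = 0.3719 / 0.55396 ≈ 0.6713

PN ≈ 0.671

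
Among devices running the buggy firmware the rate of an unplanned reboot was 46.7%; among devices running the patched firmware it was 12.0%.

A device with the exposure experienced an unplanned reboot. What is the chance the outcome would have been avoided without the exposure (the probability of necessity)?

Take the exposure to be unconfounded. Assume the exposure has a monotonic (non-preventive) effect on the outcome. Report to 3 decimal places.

p₁ = 0.467, p₀ = 0.12.
Under exogeneity and monotonicity, PN = (p₁ − p₀) / p₁.
PN = (0.467 − 0.12) / 0.467 = 0.347 / 0.467 ≈ 0.7430

PN ≈ 0.743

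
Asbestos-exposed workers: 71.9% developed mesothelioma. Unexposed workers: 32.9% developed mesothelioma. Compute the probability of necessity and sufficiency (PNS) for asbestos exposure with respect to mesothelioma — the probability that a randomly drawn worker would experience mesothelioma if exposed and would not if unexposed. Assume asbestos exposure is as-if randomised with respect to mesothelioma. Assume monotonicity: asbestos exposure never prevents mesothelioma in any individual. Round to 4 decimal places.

PNS ≈ 0.3900

p₁ = 0.719, p₀ = 0.329.
Under exogeneity and monotonicity, PNS = p₁ − p₀.
PNS = 0.719 − 0.329 = 0.39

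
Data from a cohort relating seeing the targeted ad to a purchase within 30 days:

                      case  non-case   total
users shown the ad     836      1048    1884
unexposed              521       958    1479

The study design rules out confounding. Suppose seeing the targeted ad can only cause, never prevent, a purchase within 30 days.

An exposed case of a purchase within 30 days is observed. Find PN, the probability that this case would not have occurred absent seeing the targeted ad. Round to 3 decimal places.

p₁ = P(outcome | exposed) = 836/1884 = 0.44374
p₀ = P(outcome | unexposed) = 521/1479 = 0.35227
Under exogeneity and monotonicity, PN = (p₁ − p₀)/p₁.
PN = (0.44374 − 0.35227) / 0.44374 ≈ 0.2061

PN ≈ 0.206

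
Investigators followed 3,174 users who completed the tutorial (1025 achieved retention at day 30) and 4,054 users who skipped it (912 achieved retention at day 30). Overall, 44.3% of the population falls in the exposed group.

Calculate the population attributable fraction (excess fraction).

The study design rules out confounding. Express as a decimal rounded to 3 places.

p₁ = P(outcome | exposed) = 1025/3174 = 0.32294
p₀ = P(outcome | unexposed) = 912/4054 = 0.22496
Overall risk P(Y=1) = π·p₁ + (1−π)·p₀ = 0.443×0.32294 + 0.557×0.22496 = 0.26837.
Under exogeneity, PAF = [P(Y=1) − p₀] / P(Y=1).
PAF = (0.26837 − 0.22496) / 0.26837 ≈ 0.1617

PAF ≈ 0.162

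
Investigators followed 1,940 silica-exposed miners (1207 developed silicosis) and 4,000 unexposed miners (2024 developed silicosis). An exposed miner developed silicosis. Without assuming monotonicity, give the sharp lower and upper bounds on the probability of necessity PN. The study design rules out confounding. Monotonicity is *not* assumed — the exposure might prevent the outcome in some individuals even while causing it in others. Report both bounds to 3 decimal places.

p₁ = P(outcome | exposed) = 1207/1940 = 0.62216
p₀ = P(outcome | unexposed) = 2024/4000 = 0.506
Under exogeneity alone the bounds on PN are max{0,(p₁−p₀)/p₁} ≤ PN ≤ min{1,(1−p₀)/p₁}.
  lower = (p₁ − p₀)/p₁ = 0.11616 / 0.62216 ≈ 0.1867
  upper = min{1, (1 − p₀)/p₁} = 0.494 / 0.62216 ≈ 0.7940

0.187 ≤ PN ≤ 0.794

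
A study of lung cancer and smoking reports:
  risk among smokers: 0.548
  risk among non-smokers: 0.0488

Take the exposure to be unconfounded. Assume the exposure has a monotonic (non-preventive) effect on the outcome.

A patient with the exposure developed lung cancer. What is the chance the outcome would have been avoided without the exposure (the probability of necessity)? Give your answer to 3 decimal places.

Let p₁ = 0.548, p₀ = 0.0488.
Under exogeneity and monotonicity, PN = (p₁ − p₀) / p₁.
PN = (0.548 − 0.0488) / 0.548 = 0.4992 / 0.548 ≈ 0.9109

PN ≈ 0.911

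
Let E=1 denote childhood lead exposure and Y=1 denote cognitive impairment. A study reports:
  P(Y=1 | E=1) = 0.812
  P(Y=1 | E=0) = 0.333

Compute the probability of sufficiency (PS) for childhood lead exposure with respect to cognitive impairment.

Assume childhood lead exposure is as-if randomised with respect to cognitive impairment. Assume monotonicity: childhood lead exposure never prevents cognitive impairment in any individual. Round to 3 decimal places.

PS ≈ 0.718

Let p₁ = 0.812, p₀ = 0.333.
Under exogeneity and monotonicity, PS = (p₁ − p₀) / (1 − p₀).
PS = (0.812 − 0.333) / (1 − 0.333) = 0.479 / 0.667 ≈ 0.7181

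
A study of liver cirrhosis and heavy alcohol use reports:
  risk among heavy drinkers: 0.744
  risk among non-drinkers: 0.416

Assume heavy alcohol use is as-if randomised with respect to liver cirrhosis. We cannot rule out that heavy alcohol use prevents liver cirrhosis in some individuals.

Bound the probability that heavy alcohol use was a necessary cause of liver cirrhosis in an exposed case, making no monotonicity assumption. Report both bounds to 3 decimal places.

Let p₁ = 0.744, p₀ = 0.416.
Under exogeneity alone the bounds on PN are max{0,(p₁−p₀)/p₁} ≤ PN ≤ min{1,(1−p₀)/p₁}.
  lower = (p₁ − p₀)/p₁ = 0.328 / 0.744 ≈ 0.4409
  upper = min{1, (1 − p₀)/p₁} = 0.584 / 0.744 ≈ 0.7849

0.441 ≤ PN ≤ 0.785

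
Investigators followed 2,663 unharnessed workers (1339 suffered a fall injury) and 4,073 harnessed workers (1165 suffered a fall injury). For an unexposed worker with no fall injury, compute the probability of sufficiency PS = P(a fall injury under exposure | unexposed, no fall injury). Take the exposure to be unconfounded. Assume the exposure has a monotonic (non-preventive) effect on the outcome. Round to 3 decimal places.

PS ≈ 0.304

p₁ = P(outcome | exposed) = 1339/2663 = 0.50282
p₀ = P(outcome | unexposed) = 1165/4073 = 0.28603
Under exogeneity and monotonicity, PS = (p₁ − p₀) / (1 − p₀).
PS = (0.50282 − 0.28603) / (1 − 0.28603) = 0.21679 / 0.71397 ≈ 0.3036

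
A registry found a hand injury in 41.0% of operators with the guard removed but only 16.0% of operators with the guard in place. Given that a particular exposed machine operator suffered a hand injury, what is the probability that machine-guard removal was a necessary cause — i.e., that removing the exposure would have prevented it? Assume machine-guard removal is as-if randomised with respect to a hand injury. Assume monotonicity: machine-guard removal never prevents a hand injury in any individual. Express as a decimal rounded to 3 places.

p₁ = 0.41, p₀ = 0.16.
Under exogeneity and monotonicity, PN = (p₁ − p₀) / p₁.
PN = (0.41 − 0.16) / 0.41 = 0.25 / 0.41 ≈ 0.6098

PN ≈ 0.610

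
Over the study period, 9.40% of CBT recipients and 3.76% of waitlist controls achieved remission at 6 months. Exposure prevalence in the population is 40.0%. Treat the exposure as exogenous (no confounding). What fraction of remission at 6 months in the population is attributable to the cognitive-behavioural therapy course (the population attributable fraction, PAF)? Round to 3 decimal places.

p₁ = 0.094, p₀ = 0.0376.
Overall risk P(Y=1) = π·p₁ + (1−π)·p₀ = 0.4×0.094 + 0.6×0.0376 = 0.06016.
Under exogeneity, PAF = [P(Y=1) − p₀] / P(Y=1).
PAF = (0.06016 − 0.0376) / 0.06016 ≈ 0.3750

PAF ≈ 0.375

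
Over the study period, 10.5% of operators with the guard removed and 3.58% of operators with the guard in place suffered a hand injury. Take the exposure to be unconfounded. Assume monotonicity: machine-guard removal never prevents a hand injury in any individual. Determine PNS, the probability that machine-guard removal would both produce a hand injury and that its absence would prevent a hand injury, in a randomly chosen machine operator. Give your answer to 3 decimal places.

PNS ≈ 0.069

p₁ = 0.105, p₀ = 0.0358.
Under exogeneity and monotonicity, PNS = p₁ − p₀.
PNS = 0.105 − 0.0358 = 0.0692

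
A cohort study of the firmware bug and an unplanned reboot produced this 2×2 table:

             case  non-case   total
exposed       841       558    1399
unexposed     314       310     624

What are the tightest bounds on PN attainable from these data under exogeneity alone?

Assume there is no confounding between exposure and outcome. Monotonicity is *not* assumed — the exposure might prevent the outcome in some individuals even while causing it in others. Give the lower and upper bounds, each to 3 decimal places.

0.163 ≤ PN ≤ 0.826

p₁ = P(outcome | exposed) = 841/1399 = 0.60114
p₀ = P(outcome | unexposed) = 314/624 = 0.50321
Under exogeneity alone the bounds on PN are max{0,(p₁−p₀)/p₁} ≤ PN ≤ min{1,(1−p₀)/p₁}.
  lower = (p₁ − p₀)/p₁ = 0.097939 / 0.60114 ≈ 0.1629
  upper = min{1, (1 − p₀)/p₁} = 0.49679 / 0.60114 ≈ 0.8264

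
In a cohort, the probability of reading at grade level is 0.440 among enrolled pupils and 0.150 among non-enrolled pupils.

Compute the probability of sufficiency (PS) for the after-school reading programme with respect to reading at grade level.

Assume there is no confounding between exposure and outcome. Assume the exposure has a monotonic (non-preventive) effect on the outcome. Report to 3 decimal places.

PS ≈ 0.341

Let p₁ = 0.44, p₀ = 0.15.
Under exogeneity and monotonicity, PS = (p₁ − p₀) / (1 − p₀).
PS = (0.44 − 0.15) / (1 − 0.15) = 0.29 / 0.85 ≈ 0.3412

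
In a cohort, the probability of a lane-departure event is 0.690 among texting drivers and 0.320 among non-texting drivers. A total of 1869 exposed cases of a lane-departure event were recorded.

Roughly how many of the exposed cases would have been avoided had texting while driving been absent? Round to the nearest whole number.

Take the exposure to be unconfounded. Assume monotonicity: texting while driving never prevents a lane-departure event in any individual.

Let p₁ = 0.69, p₀ = 0.32.
PN = (p₁ − p₀)/p₁ = (0.69 − 0.32) / 0.69 ≈ 0.53623.
Attributable cases ≈ PN × (exposed cases) = 0.53623 × 1869 ≈ 1002.22.

about 1002 cases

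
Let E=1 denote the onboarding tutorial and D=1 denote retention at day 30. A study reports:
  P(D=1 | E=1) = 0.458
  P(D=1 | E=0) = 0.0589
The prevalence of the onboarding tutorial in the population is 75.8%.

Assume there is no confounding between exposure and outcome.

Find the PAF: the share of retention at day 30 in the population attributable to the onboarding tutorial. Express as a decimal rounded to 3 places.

PAF ≈ 0.837

Let p₁ = 0.458, p₀ = 0.0589.
Overall risk P(Y=1) = π·p₁ + (1−π)·p₀ = 0.758×0.458 + 0.242×0.0589 = 0.36142.
Under exogeneity, PAF = [P(Y=1) − p₀] / P(Y=1).
PAF = (0.36142 − 0.0589) / 0.36142 ≈ 0.8370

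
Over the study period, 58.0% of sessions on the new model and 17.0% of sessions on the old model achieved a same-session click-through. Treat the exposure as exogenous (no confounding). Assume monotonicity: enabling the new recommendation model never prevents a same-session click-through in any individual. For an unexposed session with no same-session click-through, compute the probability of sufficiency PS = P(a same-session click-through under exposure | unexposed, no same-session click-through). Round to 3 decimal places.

PS ≈ 0.494

p₁ = 0.58, p₀ = 0.17.
Under exogeneity and monotonicity, PS = (p₁ − p₀) / (1 − p₀).
PS = (0.58 − 0.17) / (1 − 0.17) = 0.41 / 0.83 ≈ 0.4940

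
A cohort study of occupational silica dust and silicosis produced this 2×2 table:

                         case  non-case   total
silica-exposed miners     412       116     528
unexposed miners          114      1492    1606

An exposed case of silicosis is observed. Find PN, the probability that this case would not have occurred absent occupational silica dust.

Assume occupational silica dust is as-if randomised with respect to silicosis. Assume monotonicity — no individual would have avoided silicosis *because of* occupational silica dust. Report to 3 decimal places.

PN ≈ 0.909

p₁ = P(outcome | exposed) = 412/528 = 0.7803
p₀ = P(outcome | unexposed) = 114/1606 = 0.070984
Under exogeneity and monotonicity, PN = (p₁ − p₀) / p₁.
PN = (0.7803 − 0.070984) / 0.7803 = 0.70932 / 0.7803 ≈ 0.9090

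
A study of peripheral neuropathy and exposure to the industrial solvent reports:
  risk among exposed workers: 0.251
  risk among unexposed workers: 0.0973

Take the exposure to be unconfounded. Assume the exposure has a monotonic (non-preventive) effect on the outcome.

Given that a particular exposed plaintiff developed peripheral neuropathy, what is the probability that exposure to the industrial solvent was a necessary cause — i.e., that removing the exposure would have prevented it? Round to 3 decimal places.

Let p₁ = 0.251, p₀ = 0.0973.
Under exogeneity and monotonicity, PN = (p₁ − p₀) / p₁.
PN = (0.251 − 0.0973) / 0.251 = 0.1537 / 0.251 ≈ 0.6124

PN ≈ 0.612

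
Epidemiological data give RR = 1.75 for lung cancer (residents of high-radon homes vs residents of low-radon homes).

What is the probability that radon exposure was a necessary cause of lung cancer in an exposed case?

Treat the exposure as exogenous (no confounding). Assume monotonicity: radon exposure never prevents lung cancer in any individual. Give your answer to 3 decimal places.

Under exogeneity and monotonicity, PN = (RR − 1) / RR = 1 − 1/RR.
PN = (1.75 − 1) / 1.75 = 0.75 / 1.75 ≈ 0.4286

PN ≈ 0.429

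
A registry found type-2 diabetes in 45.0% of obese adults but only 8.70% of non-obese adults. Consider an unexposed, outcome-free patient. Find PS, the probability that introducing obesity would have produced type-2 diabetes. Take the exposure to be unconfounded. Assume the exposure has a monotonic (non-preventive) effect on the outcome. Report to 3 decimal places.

PS ≈ 0.398

p₁ = 0.45, p₀ = 0.087.
Under exogeneity and monotonicity, PS = (p₁ − p₀) / (1 − p₀).
PS = (0.45 − 0.087) / (1 − 0.087) = 0.363 / 0.913 ≈ 0.3976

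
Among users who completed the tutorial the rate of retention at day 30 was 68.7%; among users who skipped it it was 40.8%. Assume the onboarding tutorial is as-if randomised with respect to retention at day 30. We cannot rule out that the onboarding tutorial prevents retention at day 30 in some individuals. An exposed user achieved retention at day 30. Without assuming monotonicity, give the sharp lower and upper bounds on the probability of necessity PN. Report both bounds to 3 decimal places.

p₁ = 0.687, p₀ = 0.408.
Under exogeneity alone the bounds on PN are max{0,(p₁−p₀)/p₁} ≤ PN ≤ min{1,(1−p₀)/p₁}.
  lower = (p₁ − p₀)/p₁ = 0.279 / 0.687 ≈ 0.4061
  upper = min{1, (1 − p₀)/p₁} = 0.592 / 0.687 ≈ 0.8617

0.406 ≤ PN ≤ 0.862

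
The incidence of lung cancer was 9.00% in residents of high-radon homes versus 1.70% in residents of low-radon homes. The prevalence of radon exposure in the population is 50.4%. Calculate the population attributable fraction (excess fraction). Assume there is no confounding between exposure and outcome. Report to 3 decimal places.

PAF ≈ 0.684

p₁ = 0.09, p₀ = 0.017.
Overall risk P(Y=1) = π·p₁ + (1−π)·p₀ = 0.504×0.09 + 0.496×0.017 = 0.053792.
Under exogeneity, PAF = [P(Y=1) − p₀] / P(Y=1).
PAF = (0.053792 − 0.017) / 0.053792 ≈ 0.6840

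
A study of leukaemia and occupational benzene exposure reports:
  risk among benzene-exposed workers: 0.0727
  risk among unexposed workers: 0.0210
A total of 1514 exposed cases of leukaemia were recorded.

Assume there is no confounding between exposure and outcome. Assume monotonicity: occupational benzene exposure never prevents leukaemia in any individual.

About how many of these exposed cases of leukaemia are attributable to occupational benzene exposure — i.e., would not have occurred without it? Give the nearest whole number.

Let p₁ = 0.0727, p₀ = 0.021.
PN = (p₁ − p₀)/p₁ = (0.0727 − 0.021) / 0.0727 ≈ 0.71114.
Attributable cases ≈ PN × (exposed cases) = 0.71114 × 1514 ≈ 1076.67.

about 1077 cases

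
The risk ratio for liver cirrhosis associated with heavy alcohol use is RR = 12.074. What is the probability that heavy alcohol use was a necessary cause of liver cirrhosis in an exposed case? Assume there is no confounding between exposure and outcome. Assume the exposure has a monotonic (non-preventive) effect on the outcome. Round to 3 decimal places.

Under exogeneity and monotonicity, PN = (RR − 1) / RR = 1 − 1/RR.
PN = (12.074 − 1) / 12.074 = 11.07 / 12.074 ≈ 0.9172

PN ≈ 0.917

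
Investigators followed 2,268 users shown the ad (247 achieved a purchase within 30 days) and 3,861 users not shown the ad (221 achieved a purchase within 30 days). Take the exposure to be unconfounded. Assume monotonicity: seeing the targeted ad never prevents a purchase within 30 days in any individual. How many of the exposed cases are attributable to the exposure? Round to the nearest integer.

p₁ = P(outcome | exposed) = 247/2268 = 0.10891
p₀ = P(outcome | unexposed) = 221/3861 = 0.057239
PN = (p₁ − p₀)/p₁ = (0.10891 − 0.057239) / 0.10891 ≈ 0.47442.
Attributable cases ≈ PN × (exposed cases) = 0.47442 × 247 ≈ 117.18.

about 117 cases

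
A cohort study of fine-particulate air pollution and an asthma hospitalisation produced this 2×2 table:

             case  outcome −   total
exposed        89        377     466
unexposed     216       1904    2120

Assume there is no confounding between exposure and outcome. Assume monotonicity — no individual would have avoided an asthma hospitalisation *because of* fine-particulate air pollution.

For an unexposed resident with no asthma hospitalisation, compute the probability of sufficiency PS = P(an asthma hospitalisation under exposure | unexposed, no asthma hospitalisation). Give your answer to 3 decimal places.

PS ≈ 0.099

p₁ = P(outcome | exposed) = 89/466 = 0.19099
p₀ = P(outcome | unexposed) = 216/2120 = 0.10189
Under exogeneity and monotonicity, PS = (p₁ − p₀)/(1 − p₀).
PS = (0.19099 − 0.10189) / 0.89811 ≈ 0.0992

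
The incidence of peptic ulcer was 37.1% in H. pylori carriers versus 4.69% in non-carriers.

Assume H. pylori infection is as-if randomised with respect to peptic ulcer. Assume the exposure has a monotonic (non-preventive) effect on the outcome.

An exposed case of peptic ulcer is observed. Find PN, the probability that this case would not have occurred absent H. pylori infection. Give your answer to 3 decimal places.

p₁ = 0.371, p₀ = 0.0469.
Under exogeneity and monotonicity, PN = (p₁ − p₀) / p₁.
PN = (0.371 − 0.0469) / 0.371 = 0.3241 / 0.371 ≈ 0.8736

PN ≈ 0.874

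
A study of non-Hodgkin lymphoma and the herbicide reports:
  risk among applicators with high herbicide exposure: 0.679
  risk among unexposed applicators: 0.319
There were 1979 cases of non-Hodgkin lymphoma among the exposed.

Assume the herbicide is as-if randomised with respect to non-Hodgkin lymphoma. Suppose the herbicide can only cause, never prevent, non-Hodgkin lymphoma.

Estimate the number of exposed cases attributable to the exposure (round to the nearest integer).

Let p₁ = 0.679, p₀ = 0.319.
PN = (p₁ − p₀)/p₁ = (0.679 − 0.319) / 0.679 ≈ 0.53019.
Attributable cases ≈ PN × (exposed cases) = 0.53019 × 1979 ≈ 1049.25.

about 1049 cases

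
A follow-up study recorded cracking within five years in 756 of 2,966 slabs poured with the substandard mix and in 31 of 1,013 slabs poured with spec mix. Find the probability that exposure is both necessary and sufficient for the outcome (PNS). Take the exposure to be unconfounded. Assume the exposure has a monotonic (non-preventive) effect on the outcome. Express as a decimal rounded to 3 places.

PNS ≈ 0.224

p₁ = P(outcome | exposed) = 756/2966 = 0.25489
p₀ = P(outcome | unexposed) = 31/1013 = 0.030602
Under exogeneity and monotonicity, PNS = p₁ − p₀.
PNS = 0.25489 − 0.030602 = 0.22429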